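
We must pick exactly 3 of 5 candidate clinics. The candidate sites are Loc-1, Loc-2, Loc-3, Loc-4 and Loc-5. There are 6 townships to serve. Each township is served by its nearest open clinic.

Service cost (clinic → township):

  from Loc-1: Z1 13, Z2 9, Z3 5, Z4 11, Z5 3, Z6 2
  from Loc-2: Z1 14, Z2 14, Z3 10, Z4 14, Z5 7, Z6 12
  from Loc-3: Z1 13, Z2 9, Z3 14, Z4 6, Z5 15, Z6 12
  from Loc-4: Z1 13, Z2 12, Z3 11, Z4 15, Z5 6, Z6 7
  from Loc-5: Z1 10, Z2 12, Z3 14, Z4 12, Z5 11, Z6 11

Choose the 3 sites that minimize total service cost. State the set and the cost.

With exactly 3 open, each township uses its cheapest among the chosen.
{Loc-1, Loc-3, Loc-5}: Z1→Loc-5 10, Z2→Loc-1 9, Z3→Loc-1 5, Z4→Loc-3 6, Z5→Loc-1 3, Z6→Loc-1 2. Service cost 35.
{Loc-1, Loc-2, Loc-3}: service cost 38
{Loc-1, Loc-3, Loc-4}: service cost 38
Among all 10 size-3 choices, {Loc-1, Loc-3, Loc-5} is lowest.

Choose Loc-1, Loc-3 and Loc-5; total service cost 35.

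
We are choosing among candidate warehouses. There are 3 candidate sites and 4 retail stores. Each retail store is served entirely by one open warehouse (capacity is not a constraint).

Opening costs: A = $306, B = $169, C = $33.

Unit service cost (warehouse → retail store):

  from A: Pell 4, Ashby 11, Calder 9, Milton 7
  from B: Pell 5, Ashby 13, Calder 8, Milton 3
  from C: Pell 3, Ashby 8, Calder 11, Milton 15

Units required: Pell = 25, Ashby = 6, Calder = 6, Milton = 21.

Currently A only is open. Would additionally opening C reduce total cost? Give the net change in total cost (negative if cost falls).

Current service cost with {A}: 367.
Adding C: each retail store re-picks its cheapest; new service cost 324, saving 43.
Extra fixed cost: 33. Net change = 33 − 43 = -10.
(Totals: 673 → 663.)

Yes — net change −10 (cost falls by 10).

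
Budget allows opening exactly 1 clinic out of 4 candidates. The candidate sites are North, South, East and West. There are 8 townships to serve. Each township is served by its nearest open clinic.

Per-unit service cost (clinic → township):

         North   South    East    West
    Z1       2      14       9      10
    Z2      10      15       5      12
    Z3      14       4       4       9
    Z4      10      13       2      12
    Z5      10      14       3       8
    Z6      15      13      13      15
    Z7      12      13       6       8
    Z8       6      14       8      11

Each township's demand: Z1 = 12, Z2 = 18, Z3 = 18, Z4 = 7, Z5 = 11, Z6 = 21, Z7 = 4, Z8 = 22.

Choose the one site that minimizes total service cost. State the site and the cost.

Choose East only; total service cost 790.

With exactly 1 open, each township uses its cheapest among the chosen.
{East}: Z1→East 9·12=108, Z2→East 5·18=90, Z3→East 4·18=72, Z4→East 2·7=14, Z5→East 3·11=33, Z6→East 13·21=273, Z7→East 6·4=24, Z8→East 8·22=176. Service cost 790.
{North}: service cost 1131
{West}: service cost 1259
Among all 4 size-1 choices, {East} is lowest.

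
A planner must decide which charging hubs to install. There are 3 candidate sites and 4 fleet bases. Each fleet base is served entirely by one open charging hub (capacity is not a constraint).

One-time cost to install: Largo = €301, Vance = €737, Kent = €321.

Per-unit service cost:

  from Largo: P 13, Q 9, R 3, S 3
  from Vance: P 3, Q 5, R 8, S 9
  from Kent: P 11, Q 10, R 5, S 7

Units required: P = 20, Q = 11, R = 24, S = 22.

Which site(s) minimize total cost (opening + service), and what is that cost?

For any fixed open set, each fleet base goes to its cheapest open site; total = fixed + service.
{Largo}: P→Largo 13·20=260, Q→Largo 9·11=99, R→Largo 3·24=72, S→Largo 3·22=66. Service 497; fixed 301; total 798.
{Kent}: service 604 + fixed 321 = 925
{Largo, Kent}: service 457 + fixed 622 = 1079
{Largo, Vance, Kent}: P→Vance 3·20=60, Q→Vance 5·11=55, R→Largo 3·24=72, S→Largo 3·22=66. Service 253; fixed 1359; total 1612.
No other subset beats 798.

Open Largo only; minimum total cost 798.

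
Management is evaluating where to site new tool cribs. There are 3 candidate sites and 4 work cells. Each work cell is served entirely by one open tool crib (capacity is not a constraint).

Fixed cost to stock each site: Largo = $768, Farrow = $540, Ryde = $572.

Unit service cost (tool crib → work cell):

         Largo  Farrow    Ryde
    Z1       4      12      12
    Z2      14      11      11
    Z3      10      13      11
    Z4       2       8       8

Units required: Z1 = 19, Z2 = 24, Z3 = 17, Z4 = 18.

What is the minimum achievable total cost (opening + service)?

Minimum total cost: 1386

For any fixed open set, each work cell goes to its cheapest open site; total = fixed + service.
{Largo}: Z1→Largo 4·19=76, Z2→Largo 14·24=336, Z3→Largo 10·17=170, Z4→Largo 2·18=36. Service 618; fixed 768; total 1386.
{Ryde}: service 823 + fixed 572 = 1395
{Farrow}: service 857 + fixed 540 = 1397
{Largo, Farrow, Ryde}: service 546 + fixed 1880 = 2426
No other subset beats 1386.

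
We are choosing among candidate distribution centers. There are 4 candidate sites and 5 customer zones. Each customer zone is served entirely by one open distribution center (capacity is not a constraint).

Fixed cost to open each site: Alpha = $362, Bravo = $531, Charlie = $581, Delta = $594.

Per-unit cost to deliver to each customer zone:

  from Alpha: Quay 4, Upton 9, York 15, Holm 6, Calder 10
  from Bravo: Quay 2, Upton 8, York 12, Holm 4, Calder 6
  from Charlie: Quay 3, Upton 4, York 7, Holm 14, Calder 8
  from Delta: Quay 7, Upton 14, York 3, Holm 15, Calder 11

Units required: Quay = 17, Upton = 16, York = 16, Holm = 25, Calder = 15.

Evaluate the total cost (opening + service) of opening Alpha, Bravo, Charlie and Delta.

Each customer zone is assigned to its cheapest site among the open ones.
{Alpha, Bravo, Charlie, Delta}: Quay→Bravo 2·17=34, Upton→Charlie 4·16=64, York→Delta 3·16=48, Holm→Bravo 4·25=100, Calder→Bravo 6·15=90. Service 336; fixed 2068; total 2404.

Total cost: 2404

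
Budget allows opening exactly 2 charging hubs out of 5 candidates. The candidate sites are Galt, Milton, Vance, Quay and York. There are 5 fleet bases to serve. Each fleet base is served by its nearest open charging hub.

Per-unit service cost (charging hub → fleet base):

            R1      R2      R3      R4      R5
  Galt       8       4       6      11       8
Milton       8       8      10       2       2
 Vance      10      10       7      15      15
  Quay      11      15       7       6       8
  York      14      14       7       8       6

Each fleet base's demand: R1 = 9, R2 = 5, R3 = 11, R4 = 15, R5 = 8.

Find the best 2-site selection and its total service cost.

With exactly 2 open, each fleet base uses its cheapest among the chosen.
{Galt, Milton}: R1→Galt 8·9=72, R2→Galt 4·5=20, R3→Galt 6·11=66, R4→Milton 2·15=30, R5→Milton 2·8=16. Service cost 204.
{Milton, Vance}: service cost 235
{Milton, Quay}: service cost 235
Among all 10 size-2 choices, {Galt, Milton} is lowest.

Choose Galt and Milton; total service cost 204.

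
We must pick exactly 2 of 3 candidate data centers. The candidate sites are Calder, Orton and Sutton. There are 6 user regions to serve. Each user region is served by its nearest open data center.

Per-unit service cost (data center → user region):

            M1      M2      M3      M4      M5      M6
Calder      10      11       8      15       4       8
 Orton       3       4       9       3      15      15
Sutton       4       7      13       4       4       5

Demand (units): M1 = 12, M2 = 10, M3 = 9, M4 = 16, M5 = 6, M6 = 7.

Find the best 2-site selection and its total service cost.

Choose Orton and Sutton; total service cost 264.

With exactly 2 open, each user region uses its cheapest among the chosen.
{Orton, Sutton}: M1→Orton 3·12=36, M2→Orton 4·10=40, M3→Orton 9·9=81, M4→Orton 3·16=48, M5→Sutton 4·6=24, M6→Sutton 5·7=35. Service cost 264.
{Calder, Orton}: service cost 276
{Calder, Sutton}: service cost 313
Among all 3 size-2 choices, {Orton, Sutton} is lowest.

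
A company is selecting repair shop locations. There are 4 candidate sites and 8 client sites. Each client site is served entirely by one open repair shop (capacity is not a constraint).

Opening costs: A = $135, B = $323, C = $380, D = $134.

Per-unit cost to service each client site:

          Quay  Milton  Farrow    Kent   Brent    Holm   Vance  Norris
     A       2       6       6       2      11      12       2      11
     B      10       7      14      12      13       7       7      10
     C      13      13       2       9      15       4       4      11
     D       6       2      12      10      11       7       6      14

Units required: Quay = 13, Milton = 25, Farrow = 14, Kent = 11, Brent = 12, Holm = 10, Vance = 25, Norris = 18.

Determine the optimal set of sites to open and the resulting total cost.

Open A and D; minimum total cost 901.

For any fixed open set, each client site goes to its cheapest open site; total = fixed + service.
{A, D}: Quay→A 2·13=26, Milton→D 2·25=50, Farrow→A 6·14=84, Kent→A 2·11=22, Brent→A 11·12=132, Holm→D 7·10=70, Vance→A 2·25=50, Norris→A 11·18=198. Service 632; fixed 269; total 901.
{A}: service 782 + fixed 135 = 917
{D}: service 1010 + fixed 134 = 1144
{A, B, C, D}: service 528 + fixed 972 = 1500
No other subset beats 901.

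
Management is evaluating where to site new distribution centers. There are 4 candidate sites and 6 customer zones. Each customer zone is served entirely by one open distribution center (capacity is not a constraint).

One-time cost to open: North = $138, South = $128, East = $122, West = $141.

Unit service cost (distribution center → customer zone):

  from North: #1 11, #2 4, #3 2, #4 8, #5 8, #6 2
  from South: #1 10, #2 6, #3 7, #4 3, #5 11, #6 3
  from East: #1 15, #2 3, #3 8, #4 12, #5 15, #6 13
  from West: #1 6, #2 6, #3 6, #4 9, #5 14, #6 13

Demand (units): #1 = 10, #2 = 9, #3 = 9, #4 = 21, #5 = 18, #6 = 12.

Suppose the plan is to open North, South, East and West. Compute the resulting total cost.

Total cost: 865

Each customer zone is assigned to its cheapest site among the open ones.
{North, South, East, West}: #1→West 6·10=60, #2→East 3·9=27, #3→North 2·9=18, #4→South 3·21=63, #5→North 8·18=144, #6→North 2·12=24. Service 336; fixed 529; total 865.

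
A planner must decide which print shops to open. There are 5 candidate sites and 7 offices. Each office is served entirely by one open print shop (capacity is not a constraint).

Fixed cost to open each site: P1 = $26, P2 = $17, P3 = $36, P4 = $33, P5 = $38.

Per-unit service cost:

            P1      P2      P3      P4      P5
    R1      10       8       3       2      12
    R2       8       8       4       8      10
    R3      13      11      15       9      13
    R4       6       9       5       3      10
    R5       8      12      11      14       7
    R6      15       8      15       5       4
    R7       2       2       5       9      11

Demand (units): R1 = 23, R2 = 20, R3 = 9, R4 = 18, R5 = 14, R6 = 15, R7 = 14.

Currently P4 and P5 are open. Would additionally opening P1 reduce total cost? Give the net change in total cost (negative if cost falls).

Current service cost with {P4, P5}: 625.
Adding P1: each office re-picks its cheapest; new service cost 527, saving 98.
Extra fixed cost: 26. Net change = 26 − 98 = -72.
(Totals: 696 → 624.)

Yes — net change −72 (cost falls by 72).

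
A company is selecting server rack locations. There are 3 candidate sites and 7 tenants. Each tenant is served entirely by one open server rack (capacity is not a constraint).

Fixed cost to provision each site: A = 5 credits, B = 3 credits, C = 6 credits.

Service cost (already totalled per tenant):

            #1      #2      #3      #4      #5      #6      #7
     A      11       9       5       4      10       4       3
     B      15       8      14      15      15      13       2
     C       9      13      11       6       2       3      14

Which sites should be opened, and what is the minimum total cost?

Open A and C; minimum total cost 46.

For any fixed open set, each tenant goes to its cheapest open site; total = fixed + service.
{A, C}: #1→C 9, #2→A 9, #3→A 5, #4→A 4, #5→C 2, #6→C 3, #7→A 3. Service 35; fixed 11; total 46.
{A, B, C}: service 33 + fixed 14 = 47
{B, C}: service 41 + fixed 9 = 50
{B}: service 82 + fixed 3 = 85
No other subset beats 46.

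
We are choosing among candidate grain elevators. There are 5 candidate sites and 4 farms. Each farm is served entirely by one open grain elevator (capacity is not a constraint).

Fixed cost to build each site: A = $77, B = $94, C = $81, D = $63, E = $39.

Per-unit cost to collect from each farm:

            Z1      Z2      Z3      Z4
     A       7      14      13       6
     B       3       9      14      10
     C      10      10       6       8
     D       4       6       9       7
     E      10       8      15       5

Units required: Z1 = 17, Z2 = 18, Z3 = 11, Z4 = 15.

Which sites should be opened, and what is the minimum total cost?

For any fixed open set, each farm goes to its cheapest open site; total = fixed + service.
{D}: Z1→D 4·17=68, Z2→D 6·18=108, Z3→D 9·11=99, Z4→D 7·15=105. Service 380; fixed 63; total 443.
{D, E}: Z1→D 4·17=68, Z2→D 6·18=108, Z3→D 9·11=99, Z4→E 5·15=75. Service 350; fixed 102; total 452.
{C, D}: Z1→D 4·17=68, Z2→D 6·18=108, Z3→C 6·11=66, Z4→D 7·15=105. Service 347; fixed 144; total 491.
{A, B, C, D, E}: Z1→B 3·17=51, Z2→D 6·18=108, Z3→C 6·11=66, Z4→E 5·15=75. Service 300; fixed 354; total 654.
No other subset beats 443.

Open D only; minimum total cost 443.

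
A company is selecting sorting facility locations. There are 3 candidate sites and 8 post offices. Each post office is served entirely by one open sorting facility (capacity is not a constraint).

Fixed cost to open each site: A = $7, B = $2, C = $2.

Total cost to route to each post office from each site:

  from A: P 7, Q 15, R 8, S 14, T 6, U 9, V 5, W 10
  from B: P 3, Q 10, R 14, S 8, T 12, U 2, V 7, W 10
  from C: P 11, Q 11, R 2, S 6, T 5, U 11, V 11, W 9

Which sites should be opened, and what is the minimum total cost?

For any fixed open set, each post office goes to its cheapest open site; total = fixed + service.
{B, C}: P→B 3, Q→B 10, R→C 2, S→C 6, T→C 5, U→B 2, V→B 7, W→C 9. Service 44; fixed 4; total 48.
{A, B, C}: service 42 + fixed 11 = 53
{A, B}: service 52 + fixed 9 = 61
{B}: service 66 + fixed 2 = 68
No other subset beats 48.

Open B and C; minimum total cost 48.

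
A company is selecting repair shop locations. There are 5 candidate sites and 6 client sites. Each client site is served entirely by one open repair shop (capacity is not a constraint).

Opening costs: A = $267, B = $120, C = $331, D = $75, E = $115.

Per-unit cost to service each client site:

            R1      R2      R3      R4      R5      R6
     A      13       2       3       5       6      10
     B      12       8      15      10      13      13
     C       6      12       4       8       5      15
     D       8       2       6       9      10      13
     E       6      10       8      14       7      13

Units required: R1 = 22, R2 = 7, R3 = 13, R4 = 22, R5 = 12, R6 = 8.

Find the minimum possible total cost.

Minimum total cost: 765

For any fixed open set, each client site goes to its cheapest open site; total = fixed + service.
{D}: R1→D 8·22=176, R2→D 2·7=14, R3→D 6·13=78, R4→D 9·22=198, R5→D 10·12=120, R6→D 13·8=104. Service 690; fixed 75; total 765.
{D, E}: service 610 + fixed 190 = 800
{A, E}: R1→E 6·22=132, R2→A 2·7=14, R3→A 3·13=39, R4→A 5·22=110, R5→A 6·12=72, R6→A 10·8=80. Service 447; fixed 382; total 829.
{A, B, C, D, E}: service 435 + fixed 908 = 1343
No other subset beats 765.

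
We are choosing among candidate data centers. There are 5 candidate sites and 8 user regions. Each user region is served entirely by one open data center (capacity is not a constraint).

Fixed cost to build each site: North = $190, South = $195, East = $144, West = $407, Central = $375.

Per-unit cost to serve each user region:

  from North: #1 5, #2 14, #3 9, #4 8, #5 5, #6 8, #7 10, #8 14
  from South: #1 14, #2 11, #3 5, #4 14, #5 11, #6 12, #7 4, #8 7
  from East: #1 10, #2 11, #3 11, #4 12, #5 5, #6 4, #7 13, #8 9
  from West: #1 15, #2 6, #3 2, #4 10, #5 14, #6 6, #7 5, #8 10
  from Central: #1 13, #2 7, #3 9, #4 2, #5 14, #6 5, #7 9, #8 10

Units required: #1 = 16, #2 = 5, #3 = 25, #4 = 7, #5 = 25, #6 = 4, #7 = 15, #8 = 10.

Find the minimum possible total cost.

For any fixed open set, each user region goes to its cheapest open site; total = fixed + service.
{North, South}: #1→North 5·16=80, #2→South 11·5=55, #3→South 5·25=125, #4→North 8·7=56, #5→North 5·25=125, #6→North 8·4=32, #7→South 4·15=60, #8→South 7·10=70. Service 603; fixed 385; total 988.
{South, East}: service 695 + fixed 339 = 1034
{North}: #1→North 5·16=80, #2→North 14·5=70, #3→North 9·25=225, #4→North 8·7=56, #5→North 5·25=125, #6→North 8·4=32, #7→North 10·15=150, #8→North 14·10=140. Service 878; fixed 190; total 1068.
{North, South, East, West, Central}: service 445 + fixed 1311 = 1756
No other subset beats 988.

Minimum total cost: 988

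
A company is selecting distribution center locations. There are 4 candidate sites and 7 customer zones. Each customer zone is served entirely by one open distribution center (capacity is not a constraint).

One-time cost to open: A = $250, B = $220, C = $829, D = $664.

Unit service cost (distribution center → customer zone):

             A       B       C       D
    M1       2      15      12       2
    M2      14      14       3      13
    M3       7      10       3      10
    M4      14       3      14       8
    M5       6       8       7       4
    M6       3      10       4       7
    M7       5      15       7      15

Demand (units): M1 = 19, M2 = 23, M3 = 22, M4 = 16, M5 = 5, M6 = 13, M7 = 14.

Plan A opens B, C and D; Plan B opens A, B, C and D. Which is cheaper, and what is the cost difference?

Plan A is cheaper by 209.

Plan A: {B, C, D}: M1→D 2·19=38, M2→C 3·23=69, M3→C 3·22=66, M4→B 3·16=48, M5→D 4·5=20, M6→C 4·13=52, M7→C 7·14=98. Service 391; fixed 1713; total 2104.
Plan B: {A, B, C, D}: M1→A 2·19=38, M2→C 3·23=69, M3→C 3·22=66, M4→B 3·16=48, M5→D 4·5=20, M6→A 3·13=39, M7→A 5·14=70. Service 350; fixed 1963; total 2313.
Difference: |2104 − 2313| = 209.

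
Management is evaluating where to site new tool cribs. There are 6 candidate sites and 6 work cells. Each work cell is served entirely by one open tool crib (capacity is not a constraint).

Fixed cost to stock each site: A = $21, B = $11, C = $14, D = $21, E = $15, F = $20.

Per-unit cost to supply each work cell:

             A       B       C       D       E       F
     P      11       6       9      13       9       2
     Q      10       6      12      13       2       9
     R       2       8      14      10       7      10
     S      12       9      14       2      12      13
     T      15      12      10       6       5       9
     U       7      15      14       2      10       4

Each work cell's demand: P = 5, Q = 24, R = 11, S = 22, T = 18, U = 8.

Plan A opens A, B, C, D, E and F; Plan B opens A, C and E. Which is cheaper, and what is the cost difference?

Plan A is cheaper by 243.

Plan A: {A, B, C, D, E, F}: P→F 2·5=10, Q→E 2·24=48, R→A 2·11=22, S→D 2·22=44, T→E 5·18=90, U→D 2·8=16. Service 230; fixed 102; total 332.
Plan B: {A, C, E}: P→C 9·5=45, Q→E 2·24=48, R→A 2·11=22, S→A 12·22=264, T→E 5·18=90, U→A 7·8=56. Service 525; fixed 50; total 575.
Difference: |332 − 575| = 243.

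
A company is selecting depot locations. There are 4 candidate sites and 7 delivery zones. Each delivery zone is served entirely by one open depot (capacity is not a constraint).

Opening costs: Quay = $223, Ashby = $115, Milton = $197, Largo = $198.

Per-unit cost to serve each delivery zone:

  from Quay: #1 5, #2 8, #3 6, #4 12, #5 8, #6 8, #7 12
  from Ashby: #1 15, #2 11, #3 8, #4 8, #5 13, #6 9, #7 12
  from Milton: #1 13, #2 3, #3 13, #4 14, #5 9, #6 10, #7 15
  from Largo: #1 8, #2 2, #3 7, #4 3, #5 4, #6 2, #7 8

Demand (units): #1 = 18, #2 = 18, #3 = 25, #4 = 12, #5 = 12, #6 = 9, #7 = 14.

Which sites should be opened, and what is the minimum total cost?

For any fixed open set, each delivery zone goes to its cheapest open site; total = fixed + service.
{Largo}: #1→Largo 8·18=144, #2→Largo 2·18=36, #3→Largo 7·25=175, #4→Largo 3·12=36, #5→Largo 4·12=48, #6→Largo 2·9=18, #7→Largo 8·14=112. Service 569; fixed 198; total 767.
{Ashby, Largo}: service 569 + fixed 313 = 882
{Quay, Largo}: service 490 + fixed 421 = 911
{Quay, Ashby, Milton, Largo}: service 490 + fixed 733 = 1223
No other subset beats 767.

Open Largo only; minimum total cost 767.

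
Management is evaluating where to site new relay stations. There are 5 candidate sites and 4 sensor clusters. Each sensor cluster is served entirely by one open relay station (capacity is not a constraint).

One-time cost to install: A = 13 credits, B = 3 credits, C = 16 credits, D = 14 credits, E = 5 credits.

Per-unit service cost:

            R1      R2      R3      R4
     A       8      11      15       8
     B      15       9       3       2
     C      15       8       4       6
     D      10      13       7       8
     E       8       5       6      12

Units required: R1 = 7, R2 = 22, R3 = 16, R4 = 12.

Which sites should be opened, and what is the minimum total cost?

For any fixed open set, each sensor cluster goes to its cheapest open site; total = fixed + service.
{B, E}: R1→E 8·7=56, R2→E 5·22=110, R3→B 3·16=48, R4→B 2·12=24. Service 238; fixed 8; total 246.
{A, B, E}: service 238 + fixed 21 = 259
{B, D, E}: service 238 + fixed 22 = 260
{A, B, C, D, E}: R1→A 8·7=56, R2→E 5·22=110, R3→B 3·16=48, R4→B 2·12=24. Service 238; fixed 51; total 289.
No other subset beats 246.

Open B and E; minimum total cost 246.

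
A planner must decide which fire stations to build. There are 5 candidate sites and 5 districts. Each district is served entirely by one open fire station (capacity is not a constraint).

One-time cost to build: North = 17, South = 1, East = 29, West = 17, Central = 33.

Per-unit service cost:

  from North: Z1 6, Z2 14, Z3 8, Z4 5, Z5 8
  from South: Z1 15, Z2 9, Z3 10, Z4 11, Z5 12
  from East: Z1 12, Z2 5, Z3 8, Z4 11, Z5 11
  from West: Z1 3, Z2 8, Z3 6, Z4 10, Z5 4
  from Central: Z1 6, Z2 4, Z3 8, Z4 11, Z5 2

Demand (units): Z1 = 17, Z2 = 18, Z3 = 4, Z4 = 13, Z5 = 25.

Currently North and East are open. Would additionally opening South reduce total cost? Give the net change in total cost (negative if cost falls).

Current service cost with {North, East}: 489.
Adding South: each district re-picks its cheapest; new service cost 489, saving 0.
Extra fixed cost: 1. Net change = 1 − 0 = 1.
(Totals: 535 → 536.)

No — net change +1 (cost rises by 1).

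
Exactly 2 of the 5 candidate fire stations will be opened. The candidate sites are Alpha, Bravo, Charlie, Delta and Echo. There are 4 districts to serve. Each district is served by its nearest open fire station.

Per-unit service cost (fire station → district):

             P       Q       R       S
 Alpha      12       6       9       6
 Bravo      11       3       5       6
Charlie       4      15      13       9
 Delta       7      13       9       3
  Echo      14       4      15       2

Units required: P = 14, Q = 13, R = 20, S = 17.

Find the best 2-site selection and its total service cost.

Choose Bravo and Delta; total service cost 288.

With exactly 2 open, each district uses its cheapest among the chosen.
{Bravo, Delta}: P→Delta 7·14=98, Q→Bravo 3·13=39, R→Bravo 5·20=100, S→Delta 3·17=51. Service cost 288.
{Bravo, Charlie}: service cost 297
{Bravo, Echo}: service cost 327
Among all 10 size-2 choices, {Bravo, Delta} is lowest.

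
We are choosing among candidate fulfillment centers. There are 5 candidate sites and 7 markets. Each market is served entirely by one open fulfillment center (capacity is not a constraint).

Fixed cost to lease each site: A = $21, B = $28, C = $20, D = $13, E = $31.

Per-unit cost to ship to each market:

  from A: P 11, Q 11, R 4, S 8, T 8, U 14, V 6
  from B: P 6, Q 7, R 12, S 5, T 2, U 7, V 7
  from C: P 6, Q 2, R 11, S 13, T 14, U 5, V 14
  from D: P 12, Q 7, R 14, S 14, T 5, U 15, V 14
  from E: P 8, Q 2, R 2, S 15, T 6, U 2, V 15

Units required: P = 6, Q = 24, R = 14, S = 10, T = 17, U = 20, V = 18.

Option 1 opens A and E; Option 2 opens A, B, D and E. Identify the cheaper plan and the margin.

Option 2 is cheaper by 69.

Option 1: {A, E}: P→E 8·6=48, Q→E 2·24=48, R→E 2·14=28, S→A 8·10=80, T→E 6·17=102, U→E 2·20=40, V→A 6·18=108. Service 454; fixed 52; total 506.
Option 2: {A, B, D, E}: P→B 6·6=36, Q→E 2·24=48, R→E 2·14=28, S→B 5·10=50, T→B 2·17=34, U→E 2·20=40, V→A 6·18=108. Service 344; fixed 93; total 437.
Difference: |506 − 437| = 69.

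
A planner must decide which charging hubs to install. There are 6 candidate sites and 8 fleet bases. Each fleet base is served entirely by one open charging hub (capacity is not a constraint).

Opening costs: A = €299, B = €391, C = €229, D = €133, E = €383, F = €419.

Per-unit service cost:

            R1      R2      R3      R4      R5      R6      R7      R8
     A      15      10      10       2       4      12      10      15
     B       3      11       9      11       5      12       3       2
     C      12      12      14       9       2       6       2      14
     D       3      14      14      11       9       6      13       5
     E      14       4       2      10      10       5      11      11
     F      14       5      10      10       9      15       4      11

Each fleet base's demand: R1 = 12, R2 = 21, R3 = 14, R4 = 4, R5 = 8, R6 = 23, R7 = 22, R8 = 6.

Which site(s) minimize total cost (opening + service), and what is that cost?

For any fixed open set, each fleet base goes to its cheapest open site; total = fixed + service.
{C, D}: R1→D 3·12=36, R2→C 12·21=252, R3→C 14·14=196, R4→C 9·4=36, R5→C 2·8=16, R6→C 6·23=138, R7→C 2·22=44, R8→D 5·6=30. Service 748; fixed 362; total 1110.
{C, D, E}: service 389 + fixed 745 = 1134
{C}: R1→C 12·12=144, R2→C 12·21=252, R3→C 14·14=196, R4→C 9·4=36, R5→C 2·8=16, R6→C 6·23=138, R7→C 2·22=44, R8→C 14·6=84. Service 910; fixed 229; total 1139.
{A, B, C, D, E, F}: service 343 + fixed 1854 = 2197
No other subset beats 1110.

Open C and D; minimum total cost 1110.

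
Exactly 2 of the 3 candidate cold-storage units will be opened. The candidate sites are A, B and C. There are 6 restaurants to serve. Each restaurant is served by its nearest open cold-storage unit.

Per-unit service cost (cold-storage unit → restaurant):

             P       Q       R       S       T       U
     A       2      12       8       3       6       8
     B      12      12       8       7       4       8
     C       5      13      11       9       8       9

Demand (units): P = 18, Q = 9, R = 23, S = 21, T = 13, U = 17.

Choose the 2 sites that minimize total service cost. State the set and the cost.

Choose A and B; total service cost 579.

With exactly 2 open, each restaurant uses its cheapest among the chosen.
{A, B}: P→A 2·18=36, Q→A 12·9=108, R→A 8·23=184, S→A 3·21=63, T→B 4·13=52, U→A 8·17=136. Service cost 579.
{A, C}: service cost 605
{B, C}: service cost 717
Among all 3 size-2 choices, {A, B} is lowest.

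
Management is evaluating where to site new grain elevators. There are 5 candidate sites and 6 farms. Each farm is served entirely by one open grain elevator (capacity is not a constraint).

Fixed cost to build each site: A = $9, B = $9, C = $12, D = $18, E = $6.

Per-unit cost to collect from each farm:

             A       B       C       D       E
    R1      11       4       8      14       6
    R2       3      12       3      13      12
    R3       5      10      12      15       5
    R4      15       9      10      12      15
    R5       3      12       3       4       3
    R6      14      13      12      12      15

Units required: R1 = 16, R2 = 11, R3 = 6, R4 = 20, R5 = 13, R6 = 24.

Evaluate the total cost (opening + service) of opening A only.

Each farm is assigned to its cheapest site among the open ones.
{A}: R1→A 11·16=176, R2→A 3·11=33, R3→A 5·6=30, R4→A 15·20=300, R5→A 3·13=39, R6→A 14·24=336. Service 914; fixed 9; total 923.

Total cost: 923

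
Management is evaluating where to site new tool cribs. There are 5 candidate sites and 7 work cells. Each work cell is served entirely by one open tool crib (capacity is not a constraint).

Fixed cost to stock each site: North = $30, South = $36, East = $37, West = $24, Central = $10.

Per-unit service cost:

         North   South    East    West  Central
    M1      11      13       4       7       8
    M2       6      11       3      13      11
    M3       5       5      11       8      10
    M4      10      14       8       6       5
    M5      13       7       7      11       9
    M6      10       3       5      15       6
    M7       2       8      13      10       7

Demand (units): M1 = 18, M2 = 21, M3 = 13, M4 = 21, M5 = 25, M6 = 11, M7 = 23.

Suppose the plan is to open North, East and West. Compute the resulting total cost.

Total cost: 693

Each work cell is assigned to its cheapest site among the open ones.
{North, East, West}: M1→East 4·18=72, M2→East 3·21=63, M3→North 5·13=65, M4→West 6·21=126, M5→East 7·25=175, M6→East 5·11=55, M7→North 2·23=46. Service 602; fixed 91; total 693.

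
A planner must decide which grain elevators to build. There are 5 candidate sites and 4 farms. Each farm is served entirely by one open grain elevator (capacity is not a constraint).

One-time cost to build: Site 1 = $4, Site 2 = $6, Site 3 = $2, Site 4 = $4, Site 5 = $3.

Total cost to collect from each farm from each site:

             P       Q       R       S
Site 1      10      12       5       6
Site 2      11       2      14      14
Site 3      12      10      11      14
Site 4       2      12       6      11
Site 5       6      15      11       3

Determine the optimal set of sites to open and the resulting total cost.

Open Site 2, Site 4 and Site 5; minimum total cost 26.

For any fixed open set, each farm goes to its cheapest open site; total = fixed + service.
{Site 2, Site 4, Site 5}: P→Site 4 2, Q→Site 2 2, R→Site 4 6, S→Site 5 3. Service 13; fixed 13; total 26.
{Site 2, Site 3, Site 4, Site 5}: P→Site 4 2, Q→Site 2 2, R→Site 4 6, S→Site 5 3. Service 13; fixed 15; total 28.
{Site 1, Site 2, Site 4}: service 15 + fixed 14 = 29
{Site 1, Site 2, Site 3, Site 4, Site 5}: service 12 + fixed 19 = 31
No other subset beats 26.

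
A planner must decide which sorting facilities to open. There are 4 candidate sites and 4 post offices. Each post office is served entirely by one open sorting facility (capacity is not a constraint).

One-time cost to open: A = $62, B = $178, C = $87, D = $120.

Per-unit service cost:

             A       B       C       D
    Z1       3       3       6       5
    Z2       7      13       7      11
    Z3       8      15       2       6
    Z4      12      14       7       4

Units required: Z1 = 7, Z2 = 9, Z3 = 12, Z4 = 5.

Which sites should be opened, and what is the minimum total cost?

For any fixed open set, each post office goes to its cheapest open site; total = fixed + service.
{C}: Z1→C 6·7=42, Z2→C 7·9=63, Z3→C 2·12=24, Z4→C 7·5=35. Service 164; fixed 87; total 251.
{A, C}: service 143 + fixed 149 = 292
{A}: service 240 + fixed 62 = 302
{A, B, C, D}: Z1→A 3·7=21, Z2→A 7·9=63, Z3→C 2·12=24, Z4→D 4·5=20. Service 128; fixed 447; total 575.
(All 15 nonempty subsets were checked; C only is lowest.)

Open C only; minimum total cost 251.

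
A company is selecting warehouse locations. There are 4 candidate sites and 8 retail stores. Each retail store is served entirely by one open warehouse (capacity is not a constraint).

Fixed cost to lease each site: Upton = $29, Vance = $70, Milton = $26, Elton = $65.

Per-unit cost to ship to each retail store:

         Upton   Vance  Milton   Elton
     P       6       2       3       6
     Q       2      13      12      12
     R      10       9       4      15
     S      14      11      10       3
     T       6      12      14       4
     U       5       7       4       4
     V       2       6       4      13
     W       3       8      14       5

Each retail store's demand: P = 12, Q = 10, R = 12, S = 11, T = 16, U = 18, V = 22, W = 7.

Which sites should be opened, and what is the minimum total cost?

For any fixed open set, each retail store goes to its cheapest open site; total = fixed + service.
{Upton, Milton, Elton}: P→Milton 3·12=36, Q→Upton 2·10=20, R→Milton 4·12=48, S→Elton 3·11=33, T→Elton 4·16=64, U→Milton 4·18=72, V→Upton 2·22=44, W→Upton 3·7=21. Service 338; fixed 120; total 458.
{Upton, Milton}: service 447 + fixed 55 = 502
{Upton, Vance, Milton, Elton}: service 326 + fixed 190 = 516
{Milton}: service 796 + fixed 26 = 822
No other subset beats 458.

Open Upton, Milton and Elton; minimum total cost 458.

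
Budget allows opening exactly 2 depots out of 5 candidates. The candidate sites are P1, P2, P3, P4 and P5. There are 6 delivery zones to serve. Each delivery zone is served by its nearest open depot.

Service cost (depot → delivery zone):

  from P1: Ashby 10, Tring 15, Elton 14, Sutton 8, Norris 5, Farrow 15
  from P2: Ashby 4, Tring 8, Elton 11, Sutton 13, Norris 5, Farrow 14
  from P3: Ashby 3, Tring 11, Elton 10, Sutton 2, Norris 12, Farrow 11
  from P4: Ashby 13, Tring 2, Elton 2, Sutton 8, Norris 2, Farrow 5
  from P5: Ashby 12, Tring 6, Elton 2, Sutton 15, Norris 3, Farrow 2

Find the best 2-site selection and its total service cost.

Choose P3 and P4; total service cost 16.

With exactly 2 open, each delivery zone uses its cheapest among the chosen.
{P3, P4}: Ashby→P3 3, Tring→P4 2, Elton→P4 2, Sutton→P3 2, Norris→P4 2, Farrow→P4 5. Service cost 16.
{P3, P5}: service cost 18
{P2, P4}: service cost 23
Among all 10 size-2 choices, {P3, P4} is lowest.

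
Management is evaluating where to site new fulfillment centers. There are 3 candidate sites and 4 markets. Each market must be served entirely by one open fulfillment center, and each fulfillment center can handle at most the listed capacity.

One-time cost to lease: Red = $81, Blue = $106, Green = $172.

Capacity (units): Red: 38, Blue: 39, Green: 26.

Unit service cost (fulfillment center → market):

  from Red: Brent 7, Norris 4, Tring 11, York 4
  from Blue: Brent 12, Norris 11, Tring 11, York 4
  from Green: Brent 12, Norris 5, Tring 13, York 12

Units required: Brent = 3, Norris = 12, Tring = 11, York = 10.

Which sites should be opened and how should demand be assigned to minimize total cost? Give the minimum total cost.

Minimum total cost: 311

Open {Red}: Brent→Red 7·3=21, Norris→Red 4·12=48, Tring→Red 11·11=121, York→Red 4·10=40.
Loads: Red carries 36/38. Service 230; fixed 81; total 311.
Next best feasible plan costs 417.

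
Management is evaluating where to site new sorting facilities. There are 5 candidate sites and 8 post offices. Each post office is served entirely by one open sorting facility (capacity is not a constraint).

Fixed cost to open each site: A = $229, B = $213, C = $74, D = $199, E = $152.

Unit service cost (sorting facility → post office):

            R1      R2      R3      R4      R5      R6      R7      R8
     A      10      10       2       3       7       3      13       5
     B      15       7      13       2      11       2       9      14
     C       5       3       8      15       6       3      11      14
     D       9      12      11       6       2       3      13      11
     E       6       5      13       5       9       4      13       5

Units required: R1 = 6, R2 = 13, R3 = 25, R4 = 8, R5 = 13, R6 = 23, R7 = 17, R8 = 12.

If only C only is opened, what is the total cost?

Total cost: 965

Each post office is assigned to its cheapest site among the open ones.
{C}: R1→C 5·6=30, R2→C 3·13=39, R3→C 8·25=200, R4→C 15·8=120, R5→C 6·13=78, R6→C 3·23=69, R7→C 11·17=187, R8→C 14·12=168. Service 891; fixed 74; total 965.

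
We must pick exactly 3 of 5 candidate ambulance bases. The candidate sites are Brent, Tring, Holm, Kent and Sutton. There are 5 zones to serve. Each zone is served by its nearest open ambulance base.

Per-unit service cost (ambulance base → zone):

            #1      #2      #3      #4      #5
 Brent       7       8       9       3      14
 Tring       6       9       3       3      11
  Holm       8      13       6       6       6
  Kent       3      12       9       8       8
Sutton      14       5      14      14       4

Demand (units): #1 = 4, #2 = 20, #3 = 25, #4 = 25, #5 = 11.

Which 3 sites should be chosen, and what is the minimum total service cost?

With exactly 3 open, each zone uses its cheapest among the chosen.
{Tring, Kent, Sutton}: #1→Kent 3·4=12, #2→Sutton 5·20=100, #3→Tring 3·25=75, #4→Tring 3·25=75, #5→Sutton 4·11=44. Service cost 306.
{Brent, Tring, Sutton}: service cost 318
{Tring, Holm, Sutton}: service cost 318
Among all 10 size-3 choices, {Tring, Kent, Sutton} is lowest.

Choose Tring, Kent and Sutton; total service cost 306.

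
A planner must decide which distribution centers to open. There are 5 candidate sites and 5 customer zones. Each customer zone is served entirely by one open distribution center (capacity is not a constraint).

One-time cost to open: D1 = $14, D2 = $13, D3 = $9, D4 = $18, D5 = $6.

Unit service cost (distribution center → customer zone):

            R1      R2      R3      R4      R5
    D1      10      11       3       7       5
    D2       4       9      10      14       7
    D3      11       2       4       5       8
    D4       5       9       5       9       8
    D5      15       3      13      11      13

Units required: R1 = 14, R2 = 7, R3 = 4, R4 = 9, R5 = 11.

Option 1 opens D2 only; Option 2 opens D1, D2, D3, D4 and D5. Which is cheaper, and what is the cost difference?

Option 1: {D2}: R1→D2 4·14=56, R2→D2 9·7=63, R3→D2 10·4=40, R4→D2 14·9=126, R5→D2 7·11=77. Service 362; fixed 13; total 375.
Option 2: {D1, D2, D3, D4, D5}: R1→D2 4·14=56, R2→D3 2·7=14, R3→D1 3·4=12, R4→D3 5·9=45, R5→D1 5·11=55. Service 182; fixed 60; total 242.
Difference: |375 − 242| = 133.

Option 2 is cheaper by 133.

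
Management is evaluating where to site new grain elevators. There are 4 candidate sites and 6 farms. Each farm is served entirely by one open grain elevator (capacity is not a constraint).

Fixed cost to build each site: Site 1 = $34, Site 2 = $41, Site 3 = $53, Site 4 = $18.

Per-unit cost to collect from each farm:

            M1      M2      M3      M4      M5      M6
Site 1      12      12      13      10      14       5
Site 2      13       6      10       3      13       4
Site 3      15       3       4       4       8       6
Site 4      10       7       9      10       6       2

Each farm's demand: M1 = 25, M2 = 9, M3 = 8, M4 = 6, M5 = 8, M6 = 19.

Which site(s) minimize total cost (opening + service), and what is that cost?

For any fixed open set, each farm goes to its cheapest open site; total = fixed + service.
{Site 3, Site 4}: M1→Site 4 10·25=250, M2→Site 3 3·9=27, M3→Site 3 4·8=32, M4→Site 3 4·6=24, M5→Site 4 6·8=48, M6→Site 4 2·19=38. Service 419; fixed 71; total 490.
{Site 1, Site 3, Site 4}: M1→Site 4 10·25=250, M2→Site 3 3·9=27, M3→Site 3 4·8=32, M4→Site 3 4·6=24, M5→Site 4 6·8=48, M6→Site 4 2·19=38. Service 419; fixed 105; total 524.
{Site 2, Site 3, Site 4}: service 413 + fixed 112 = 525
{Site 1, Site 2, Site 3, Site 4}: service 413 + fixed 146 = 559
No other subset beats 490.

Open Site 3 and Site 4; minimum total cost 490.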